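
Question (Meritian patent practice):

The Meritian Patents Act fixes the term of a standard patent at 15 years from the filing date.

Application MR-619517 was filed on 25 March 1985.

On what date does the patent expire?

2000-03-25

Filing date + 15 years → 25 March 2000.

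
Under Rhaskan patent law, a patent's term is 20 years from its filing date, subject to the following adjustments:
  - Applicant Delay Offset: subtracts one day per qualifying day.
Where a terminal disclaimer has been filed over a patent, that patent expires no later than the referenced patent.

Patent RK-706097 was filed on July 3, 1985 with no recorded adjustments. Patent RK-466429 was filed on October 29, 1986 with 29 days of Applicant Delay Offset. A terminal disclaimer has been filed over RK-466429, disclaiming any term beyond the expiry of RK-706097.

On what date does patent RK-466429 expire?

Natural term of RK-466429:
  Base: filing + 20 years → 29 October 2006.
  Applicant Delay Offset: −29 days → 30 September 2006.
Expiry of referenced patent RK-706097:
  Base: filing + 20 years → 3 July 2005.
Terminal disclaimer: RK-466429 expires on the earlier of 30 September 2006 and 3 July 2005.

July 3, 2005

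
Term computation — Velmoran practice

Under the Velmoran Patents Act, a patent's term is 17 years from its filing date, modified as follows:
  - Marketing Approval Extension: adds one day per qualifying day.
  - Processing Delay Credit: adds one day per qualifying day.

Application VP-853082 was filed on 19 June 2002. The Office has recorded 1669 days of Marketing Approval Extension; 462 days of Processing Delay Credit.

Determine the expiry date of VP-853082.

2025-04-19

Base term: filing date + 17 years → 19 June 2019.
Marketing Approval Extension: +1669 days → 13 January 2024.
Processing Delay Credit: +462 days → 19 April 2025.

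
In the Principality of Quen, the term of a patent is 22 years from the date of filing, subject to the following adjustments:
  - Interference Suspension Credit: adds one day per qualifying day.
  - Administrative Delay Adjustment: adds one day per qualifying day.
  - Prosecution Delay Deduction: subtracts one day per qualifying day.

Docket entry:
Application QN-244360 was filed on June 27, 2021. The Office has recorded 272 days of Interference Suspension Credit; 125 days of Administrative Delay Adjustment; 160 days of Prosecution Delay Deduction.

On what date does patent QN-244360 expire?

February 19, 2044

Base term: filing date + 22 years → 27 June 2043.
Interference Suspension Credit: +272 days → 25 March 2044.
Administrative Delay Adjustment: +125 days → 28 July 2044.
Prosecution Delay Deduction: −160 days → 19 February 2044.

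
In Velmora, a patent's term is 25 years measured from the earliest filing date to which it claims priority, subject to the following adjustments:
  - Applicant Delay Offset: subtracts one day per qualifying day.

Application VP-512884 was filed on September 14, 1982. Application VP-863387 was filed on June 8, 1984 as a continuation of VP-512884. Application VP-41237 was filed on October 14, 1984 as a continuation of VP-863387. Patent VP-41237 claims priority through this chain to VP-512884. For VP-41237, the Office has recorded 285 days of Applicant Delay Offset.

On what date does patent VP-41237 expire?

December 3, 2006

Earliest priority filing: 14 September 1982.
Base term: 14 September 1982 + 25 years → 14 September 2007.
Applicant Delay Offset: −285 days → 3 December 2006.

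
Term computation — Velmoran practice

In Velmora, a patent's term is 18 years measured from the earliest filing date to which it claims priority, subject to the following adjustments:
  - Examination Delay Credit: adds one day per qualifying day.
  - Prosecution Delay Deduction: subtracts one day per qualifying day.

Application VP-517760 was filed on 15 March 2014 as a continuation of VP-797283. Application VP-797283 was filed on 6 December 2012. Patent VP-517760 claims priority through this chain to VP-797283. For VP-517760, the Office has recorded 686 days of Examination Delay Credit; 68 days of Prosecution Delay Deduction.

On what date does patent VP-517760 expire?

2032-08-15

Earliest priority filing: 6 December 2012.
Base term: 6 December 2012 + 18 years → 6 December 2030.
Examination Delay Credit: +686 days → 22 October 2032.
Prosecution Delay Deduction: −68 days → 15 August 2032.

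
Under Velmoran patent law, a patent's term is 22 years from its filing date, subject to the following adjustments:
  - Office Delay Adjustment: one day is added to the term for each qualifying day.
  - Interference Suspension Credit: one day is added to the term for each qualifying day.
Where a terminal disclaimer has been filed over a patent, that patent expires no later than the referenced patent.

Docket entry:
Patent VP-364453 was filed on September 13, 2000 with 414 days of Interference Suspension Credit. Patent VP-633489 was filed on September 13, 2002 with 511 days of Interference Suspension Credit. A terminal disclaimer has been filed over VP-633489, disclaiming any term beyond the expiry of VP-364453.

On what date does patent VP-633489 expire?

Natural term of VP-633489:
  Base: filing + 22 years → 13 September 2024.
  Interference Suspension Credit: +511 days → 6 February 2026.
Expiry of referenced patent VP-364453:
  Base: filing + 22 years → 13 September 2022.
  Interference Suspension Credit: +414 days → 1 November 2023.
Terminal disclaimer: VP-633489 expires on the earlier of 6 February 2026 and 1 November 2023.

2023-11-01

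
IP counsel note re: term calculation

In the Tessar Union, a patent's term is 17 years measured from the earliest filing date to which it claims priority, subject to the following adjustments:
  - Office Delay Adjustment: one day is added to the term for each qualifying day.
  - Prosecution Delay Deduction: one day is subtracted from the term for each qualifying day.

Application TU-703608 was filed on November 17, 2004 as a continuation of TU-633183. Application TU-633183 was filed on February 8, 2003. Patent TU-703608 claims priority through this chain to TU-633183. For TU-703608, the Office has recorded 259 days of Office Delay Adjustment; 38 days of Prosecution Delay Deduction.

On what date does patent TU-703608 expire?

September 16, 2020

Earliest priority filing: 8 February 2003.
Base term: 8 February 2003 + 17 years → 8 February 2020.
Office Delay Adjustment: +259 days → 24 October 2020.
Prosecution Delay Deduction: −38 days → 16 September 2020.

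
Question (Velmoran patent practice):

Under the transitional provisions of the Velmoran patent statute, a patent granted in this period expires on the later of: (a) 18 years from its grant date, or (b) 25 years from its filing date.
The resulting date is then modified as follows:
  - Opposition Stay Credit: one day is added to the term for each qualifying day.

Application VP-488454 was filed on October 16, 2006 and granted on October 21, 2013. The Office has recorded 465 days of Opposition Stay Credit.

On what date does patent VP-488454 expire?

(a) grant + 18 years → 21 October 2031.
(b) filing + 25 years → 16 October 2031.
Later of the two: 21 October 2031.
Opposition Stay Credit: +465 days → 28 January 2033.

January 28, 2033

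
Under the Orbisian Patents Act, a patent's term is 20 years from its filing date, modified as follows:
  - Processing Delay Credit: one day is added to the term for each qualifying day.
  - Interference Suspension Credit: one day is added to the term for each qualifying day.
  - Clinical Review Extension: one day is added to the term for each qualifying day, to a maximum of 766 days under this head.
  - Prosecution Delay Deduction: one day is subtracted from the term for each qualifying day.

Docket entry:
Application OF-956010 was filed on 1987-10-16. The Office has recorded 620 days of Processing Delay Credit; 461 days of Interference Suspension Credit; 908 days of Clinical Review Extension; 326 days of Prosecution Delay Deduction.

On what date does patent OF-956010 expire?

December 15, 2011

Base term: filing date + 20 years → 16 October 2007.
Processing Delay Credit: +620 days → 27 June 2009.
Interference Suspension Credit: +461 days → 1 October 2010.
Clinical Review Extension: 908 days claimed exceeds the 766-day cap, so +766 days → 5 November 2012.
Prosecution Delay Deduction: −326 days → 15 December 2011.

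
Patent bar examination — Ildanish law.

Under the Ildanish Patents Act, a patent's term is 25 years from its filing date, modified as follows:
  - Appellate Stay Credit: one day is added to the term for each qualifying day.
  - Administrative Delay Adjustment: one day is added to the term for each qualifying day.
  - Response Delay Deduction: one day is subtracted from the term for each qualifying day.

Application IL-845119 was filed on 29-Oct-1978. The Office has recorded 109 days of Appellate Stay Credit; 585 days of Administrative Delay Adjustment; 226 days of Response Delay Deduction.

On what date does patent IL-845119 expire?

Base term: filing date + 25 years → 29 October 2003.
Appellate Stay Credit: +109 days → 15 February 2004.
Administrative Delay Adjustment: +585 days → 22 September 2005.
Response Delay Deduction: −226 days → 8 February 2005.

2005-02-08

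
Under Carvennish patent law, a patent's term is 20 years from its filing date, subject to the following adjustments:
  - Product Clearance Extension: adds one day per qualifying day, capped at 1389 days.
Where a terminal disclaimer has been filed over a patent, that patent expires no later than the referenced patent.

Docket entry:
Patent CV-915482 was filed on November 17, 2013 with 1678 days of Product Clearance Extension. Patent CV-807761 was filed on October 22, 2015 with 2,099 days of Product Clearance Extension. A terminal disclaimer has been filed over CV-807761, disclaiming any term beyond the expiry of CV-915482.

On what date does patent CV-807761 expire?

September 6, 2037

Natural term of CV-807761:
  Base: filing + 20 years → 22 October 2035.
  Product Clearance Extension: 2099 days claimed exceeds the 1389-day cap, so +1389 days → 11 August 2039.
Expiry of referenced patent CV-915482:
  Base: filing + 20 years → 17 November 2033.
  Product Clearance Extension: 1678 days claimed exceeds the 1389-day cap, so +1389 days → 6 September 2037.
Terminal disclaimer: CV-807761 expires on the earlier of 11 August 2039 and 6 September 2037.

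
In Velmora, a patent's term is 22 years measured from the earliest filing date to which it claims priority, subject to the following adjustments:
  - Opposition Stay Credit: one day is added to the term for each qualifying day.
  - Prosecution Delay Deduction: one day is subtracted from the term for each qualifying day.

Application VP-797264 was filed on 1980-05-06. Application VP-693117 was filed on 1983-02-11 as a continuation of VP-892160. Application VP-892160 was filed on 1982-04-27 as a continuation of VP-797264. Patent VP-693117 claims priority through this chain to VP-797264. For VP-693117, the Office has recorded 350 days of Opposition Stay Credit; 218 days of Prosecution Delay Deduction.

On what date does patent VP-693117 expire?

2002-09-15

Earliest priority filing: 6 May 1980.
Base term: 6 May 1980 + 22 years → 6 May 2002.
Opposition Stay Credit: +350 days → 21 April 2003.
Prosecution Delay Deduction: −218 days → 15 September 2002.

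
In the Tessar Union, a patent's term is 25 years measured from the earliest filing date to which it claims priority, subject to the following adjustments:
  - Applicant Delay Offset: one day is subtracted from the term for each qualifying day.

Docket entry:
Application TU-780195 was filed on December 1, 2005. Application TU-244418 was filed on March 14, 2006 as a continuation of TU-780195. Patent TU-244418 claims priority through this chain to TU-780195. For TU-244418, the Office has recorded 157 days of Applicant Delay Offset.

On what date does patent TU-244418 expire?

2030-06-27

Earliest priority filing: 1 December 2005.
Base term: 1 December 2005 + 25 years → 1 December 2030.
Applicant Delay Offset: −157 days → 27 June 2030.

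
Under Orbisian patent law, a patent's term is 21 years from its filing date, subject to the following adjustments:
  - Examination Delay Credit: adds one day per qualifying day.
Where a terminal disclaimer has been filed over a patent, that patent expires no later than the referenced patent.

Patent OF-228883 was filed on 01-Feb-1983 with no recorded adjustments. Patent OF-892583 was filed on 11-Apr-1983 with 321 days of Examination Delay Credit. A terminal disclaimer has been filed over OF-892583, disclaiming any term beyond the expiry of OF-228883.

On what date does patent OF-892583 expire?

February 1, 2004

Natural term of OF-892583:
  Base: filing + 21 years → 11 April 2004.
  Examination Delay Credit: +321 days → 26 February 2005.
Expiry of referenced patent OF-228883:
  Base: filing + 21 years → 1 February 2004.
Terminal disclaimer: OF-892583 expires on the earlier of 26 February 2005 and 1 February 2004.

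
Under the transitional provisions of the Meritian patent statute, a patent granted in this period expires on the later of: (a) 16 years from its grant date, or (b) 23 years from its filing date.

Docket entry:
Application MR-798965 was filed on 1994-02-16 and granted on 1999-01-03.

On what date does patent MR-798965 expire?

2017-02-16

(a) grant + 16 years → 3 January 2015.
(b) filing + 23 years → 16 February 2017.
Later of the two: 16 February 2017.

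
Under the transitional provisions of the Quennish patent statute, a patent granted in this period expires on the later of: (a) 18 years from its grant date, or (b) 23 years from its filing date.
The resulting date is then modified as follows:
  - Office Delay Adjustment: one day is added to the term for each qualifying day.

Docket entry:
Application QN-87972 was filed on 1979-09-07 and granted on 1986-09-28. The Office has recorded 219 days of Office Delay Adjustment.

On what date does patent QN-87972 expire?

May 5, 2005

(a) grant + 18 years → 28 September 2004.
(b) filing + 23 years → 7 September 2002.
Later of the two: 28 September 2004.
Office Delay Adjustment: +219 days → 5 May 2005.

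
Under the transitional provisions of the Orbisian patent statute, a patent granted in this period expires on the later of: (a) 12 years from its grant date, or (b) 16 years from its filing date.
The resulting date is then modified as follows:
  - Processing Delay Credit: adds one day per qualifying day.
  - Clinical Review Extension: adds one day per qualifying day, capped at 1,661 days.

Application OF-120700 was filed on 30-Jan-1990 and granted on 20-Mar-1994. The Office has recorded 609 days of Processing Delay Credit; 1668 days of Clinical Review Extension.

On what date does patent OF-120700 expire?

(a) grant + 12 years → 20 March 2006.
(b) filing + 16 years → 30 January 2006.
Later of the two: 20 March 2006.
Processing Delay Credit: +609 days → 19 November 2007.
Clinical Review Extension: 1668 days claimed exceeds the 1661-day cap, so +1661 days → 6 June 2012.

2012-06-06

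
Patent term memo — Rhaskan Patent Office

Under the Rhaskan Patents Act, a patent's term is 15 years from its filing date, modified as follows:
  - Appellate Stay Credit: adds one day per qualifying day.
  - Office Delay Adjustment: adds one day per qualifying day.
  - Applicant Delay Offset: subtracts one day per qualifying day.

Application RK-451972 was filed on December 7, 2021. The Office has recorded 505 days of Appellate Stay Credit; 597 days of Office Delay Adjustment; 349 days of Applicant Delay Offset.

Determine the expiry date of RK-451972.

2038-12-30

Base term: filing date + 15 years → 7 December 2036.
Appellate Stay Credit: +505 days → 26 April 2038.
Office Delay Adjustment: +597 days → 14 December 2039.
Applicant Delay Offset: −349 days → 30 December 2038.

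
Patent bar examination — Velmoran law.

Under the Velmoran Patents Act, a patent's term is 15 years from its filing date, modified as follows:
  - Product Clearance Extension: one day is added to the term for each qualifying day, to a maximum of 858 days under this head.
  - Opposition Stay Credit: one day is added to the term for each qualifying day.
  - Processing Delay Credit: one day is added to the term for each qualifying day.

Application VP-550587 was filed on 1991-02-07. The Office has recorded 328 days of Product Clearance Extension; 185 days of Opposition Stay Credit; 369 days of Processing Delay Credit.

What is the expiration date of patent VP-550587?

2008-07-08

Base term: filing date + 15 years → 7 February 2006.
Product Clearance Extension: 328 days (within the 858-day cap) → +328 days → 1 January 2007.
Opposition Stay Credit: +185 days → 5 July 2007.
Processing Delay Credit: +369 days → 8 July 2008.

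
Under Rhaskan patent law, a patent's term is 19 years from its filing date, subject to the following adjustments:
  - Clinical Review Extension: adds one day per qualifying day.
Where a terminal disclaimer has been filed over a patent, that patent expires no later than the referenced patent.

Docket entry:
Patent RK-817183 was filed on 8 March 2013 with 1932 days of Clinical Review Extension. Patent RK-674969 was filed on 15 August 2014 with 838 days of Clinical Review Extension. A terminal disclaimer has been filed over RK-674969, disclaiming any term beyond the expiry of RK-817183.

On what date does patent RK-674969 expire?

Natural term of RK-674969:
  Base: filing + 19 years → 15 August 2033.
  Clinical Review Extension: +838 days → 1 December 2035.
Expiry of referenced patent RK-817183:
  Base: filing + 19 years → 8 March 2032.
  Clinical Review Extension: +1932 days → 22 June 2037.
Terminal disclaimer: RK-674969 expires on the earlier of 1 December 2035 and 22 June 2037.

December 1, 2035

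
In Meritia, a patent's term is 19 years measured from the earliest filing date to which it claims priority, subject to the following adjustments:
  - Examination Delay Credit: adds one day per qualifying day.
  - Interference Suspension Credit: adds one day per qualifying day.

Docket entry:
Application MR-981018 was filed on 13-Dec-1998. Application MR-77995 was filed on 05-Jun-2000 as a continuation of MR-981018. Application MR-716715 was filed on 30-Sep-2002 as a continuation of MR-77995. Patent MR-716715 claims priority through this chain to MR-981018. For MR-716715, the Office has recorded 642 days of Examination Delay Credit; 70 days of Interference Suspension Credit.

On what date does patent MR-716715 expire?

Earliest priority filing: 13 December 1998.
Base term: 13 December 1998 + 19 years → 13 December 2017.
Examination Delay Credit: +642 days → 16 September 2019.
Interference Suspension Credit: +70 days → 25 November 2019.

2019-11-25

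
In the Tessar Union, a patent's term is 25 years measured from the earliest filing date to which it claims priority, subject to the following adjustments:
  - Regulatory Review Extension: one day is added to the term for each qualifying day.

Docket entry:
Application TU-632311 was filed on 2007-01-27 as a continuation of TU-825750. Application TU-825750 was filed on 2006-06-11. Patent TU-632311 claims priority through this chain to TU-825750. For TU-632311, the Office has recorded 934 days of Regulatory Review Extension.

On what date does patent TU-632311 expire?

Earliest priority filing: 11 June 2006.
Base term: 11 June 2006 + 25 years → 11 June 2031.
Regulatory Review Extension: +934 days → 31 December 2033.

2033-12-31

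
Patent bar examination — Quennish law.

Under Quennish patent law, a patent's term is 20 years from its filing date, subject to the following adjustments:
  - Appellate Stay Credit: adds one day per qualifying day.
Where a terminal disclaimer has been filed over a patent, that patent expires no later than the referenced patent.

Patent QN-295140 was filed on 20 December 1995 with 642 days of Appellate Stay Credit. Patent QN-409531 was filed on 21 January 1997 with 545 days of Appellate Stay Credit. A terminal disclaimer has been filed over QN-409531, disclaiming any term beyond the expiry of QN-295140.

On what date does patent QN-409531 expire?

2017-09-22

Natural term of QN-409531:
  Base: filing + 20 years → 21 January 2017.
  Appellate Stay Credit: +545 days → 20 July 2018.
Expiry of referenced patent QN-295140:
  Base: filing + 20 years → 20 December 2015.
  Appellate Stay Credit: +642 days → 22 September 2017.
Terminal disclaimer: QN-409531 expires on the earlier of 20 July 2018 and 22 September 2017.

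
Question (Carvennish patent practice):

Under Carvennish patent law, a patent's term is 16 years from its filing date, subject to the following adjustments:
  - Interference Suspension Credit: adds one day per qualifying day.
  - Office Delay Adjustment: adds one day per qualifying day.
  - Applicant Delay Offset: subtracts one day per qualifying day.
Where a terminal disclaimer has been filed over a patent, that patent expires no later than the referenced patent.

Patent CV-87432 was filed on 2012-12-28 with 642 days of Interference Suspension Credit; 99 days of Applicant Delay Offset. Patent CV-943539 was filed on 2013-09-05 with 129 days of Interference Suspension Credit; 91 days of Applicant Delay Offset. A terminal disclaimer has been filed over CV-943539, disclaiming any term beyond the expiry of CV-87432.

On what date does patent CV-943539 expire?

Natural term of CV-943539:
  Base: filing + 16 years → 5 September 2029.
  Interference Suspension Credit: +129 days → 12 January 2030.
  Applicant Delay Offset: −91 days → 13 October 2029.
Expiry of referenced patent CV-87432:
  Base: filing + 16 years → 28 December 2028.
  Interference Suspension Credit: +642 days → 1 October 2030.
  Applicant Delay Offset: −99 days → 24 June 2030.
Terminal disclaimer: CV-943539 expires on the earlier of 13 October 2029 and 24 June 2030.

October 13, 2029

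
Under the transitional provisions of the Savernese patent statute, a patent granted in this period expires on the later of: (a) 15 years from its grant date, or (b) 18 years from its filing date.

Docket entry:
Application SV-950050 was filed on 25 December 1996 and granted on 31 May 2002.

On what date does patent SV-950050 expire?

May 31, 2017

(a) grant + 15 years → 31 May 2017.
(b) filing + 18 years → 25 December 2014.
Later of the two: 31 May 2017.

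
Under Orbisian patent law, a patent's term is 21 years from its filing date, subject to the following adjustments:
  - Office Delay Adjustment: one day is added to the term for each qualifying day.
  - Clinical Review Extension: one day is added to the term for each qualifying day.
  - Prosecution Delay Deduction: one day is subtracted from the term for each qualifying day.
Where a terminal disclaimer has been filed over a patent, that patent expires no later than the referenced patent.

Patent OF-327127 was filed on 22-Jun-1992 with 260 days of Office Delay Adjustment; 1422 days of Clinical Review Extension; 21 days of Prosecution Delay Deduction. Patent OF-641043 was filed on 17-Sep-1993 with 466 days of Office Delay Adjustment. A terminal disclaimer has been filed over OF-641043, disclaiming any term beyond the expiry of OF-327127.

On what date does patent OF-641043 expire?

Natural term of OF-641043:
  Base: filing + 21 years → 17 September 2014.
  Office Delay Adjustment: +466 days → 27 December 2015.
Expiry of referenced patent OF-327127:
  Base: filing + 21 years → 22 June 2013.
  Office Delay Adjustment: +260 days → 9 March 2014.
  Clinical Review Extension: +1422 days → 29 January 2018.
  Prosecution Delay Deduction: −21 days → 8 January 2018.
Terminal disclaimer: OF-641043 expires on the earlier of 27 December 2015 and 8 January 2018.

2015-12-27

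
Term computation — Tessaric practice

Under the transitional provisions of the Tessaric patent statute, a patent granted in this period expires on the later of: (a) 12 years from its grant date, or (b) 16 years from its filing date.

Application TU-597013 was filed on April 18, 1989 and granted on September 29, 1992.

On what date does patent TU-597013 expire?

2005-04-18

(a) grant + 12 years → 29 September 2004.
(b) filing + 16 years → 18 April 2005.
Later of the two: 18 April 2005.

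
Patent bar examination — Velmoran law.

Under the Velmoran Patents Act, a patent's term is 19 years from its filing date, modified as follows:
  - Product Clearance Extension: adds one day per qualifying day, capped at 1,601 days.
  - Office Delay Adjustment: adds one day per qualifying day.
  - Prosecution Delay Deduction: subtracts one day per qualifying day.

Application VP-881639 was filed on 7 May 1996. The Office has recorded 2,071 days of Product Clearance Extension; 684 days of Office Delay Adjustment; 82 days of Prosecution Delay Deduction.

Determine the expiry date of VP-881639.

Base term: filing date + 19 years → 7 May 2015.
Product Clearance Extension: 2071 days claimed exceeds the 1601-day cap, so +1601 days → 24 September 2019.
Office Delay Adjustment: +684 days → 8 August 2021.
Prosecution Delay Deduction: −82 days → 18 May 2021.

2021-05-18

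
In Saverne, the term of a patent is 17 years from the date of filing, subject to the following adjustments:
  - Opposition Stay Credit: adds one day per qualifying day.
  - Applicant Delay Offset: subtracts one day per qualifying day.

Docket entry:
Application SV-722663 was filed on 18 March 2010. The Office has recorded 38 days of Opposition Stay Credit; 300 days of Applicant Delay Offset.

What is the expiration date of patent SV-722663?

June 29, 2026

Base term: filing date + 17 years → 18 March 2027.
Opposition Stay Credit: +38 days → 25 April 2027.
Applicant Delay Offset: −300 days → 29 June 2026.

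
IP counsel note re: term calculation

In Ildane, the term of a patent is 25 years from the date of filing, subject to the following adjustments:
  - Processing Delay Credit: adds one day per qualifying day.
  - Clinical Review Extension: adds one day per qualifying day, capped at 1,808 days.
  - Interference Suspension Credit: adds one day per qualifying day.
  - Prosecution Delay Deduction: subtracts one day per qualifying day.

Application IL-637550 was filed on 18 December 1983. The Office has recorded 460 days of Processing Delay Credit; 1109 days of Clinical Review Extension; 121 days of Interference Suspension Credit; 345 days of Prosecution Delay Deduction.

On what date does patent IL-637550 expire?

August 24, 2012

Base term: filing date + 25 years → 18 December 2008.
Processing Delay Credit: +460 days → 23 March 2010.
Clinical Review Extension: 1109 days (within the 1808-day cap) → +1109 days → 5 April 2013.
Interference Suspension Credit: +121 days → 4 August 2013.
Prosecution Delay Deduction: −345 days → 24 August 2012.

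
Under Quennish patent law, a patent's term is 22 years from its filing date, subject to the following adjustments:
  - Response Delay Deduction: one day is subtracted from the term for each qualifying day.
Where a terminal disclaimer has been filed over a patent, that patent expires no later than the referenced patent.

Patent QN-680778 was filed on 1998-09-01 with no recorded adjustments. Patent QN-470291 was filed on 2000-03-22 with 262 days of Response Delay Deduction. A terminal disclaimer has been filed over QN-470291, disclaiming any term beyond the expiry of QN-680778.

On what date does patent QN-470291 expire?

Natural term of QN-470291:
  Base: filing + 22 years → 22 March 2022.
  Response Delay Deduction: −262 days → 3 July 2021.
Expiry of referenced patent QN-680778:
  Base: filing + 22 years → 1 September 2020.
Terminal disclaimer: QN-470291 expires on the earlier of 3 July 2021 and 1 September 2020.

2020-09-01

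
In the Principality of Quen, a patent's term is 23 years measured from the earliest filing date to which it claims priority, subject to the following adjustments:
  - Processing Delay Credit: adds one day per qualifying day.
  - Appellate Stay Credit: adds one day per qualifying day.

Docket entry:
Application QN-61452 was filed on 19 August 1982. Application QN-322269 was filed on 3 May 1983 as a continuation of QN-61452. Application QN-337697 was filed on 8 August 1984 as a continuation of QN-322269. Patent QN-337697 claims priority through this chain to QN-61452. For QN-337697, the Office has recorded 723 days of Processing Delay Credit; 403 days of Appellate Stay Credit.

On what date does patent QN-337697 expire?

Earliest priority filing: 19 August 1982.
Base term: 19 August 1982 + 23 years → 19 August 2005.
Processing Delay Credit: +723 days → 12 August 2007.
Appellate Stay Credit: +403 days → 18 September 2008.

September 18, 2008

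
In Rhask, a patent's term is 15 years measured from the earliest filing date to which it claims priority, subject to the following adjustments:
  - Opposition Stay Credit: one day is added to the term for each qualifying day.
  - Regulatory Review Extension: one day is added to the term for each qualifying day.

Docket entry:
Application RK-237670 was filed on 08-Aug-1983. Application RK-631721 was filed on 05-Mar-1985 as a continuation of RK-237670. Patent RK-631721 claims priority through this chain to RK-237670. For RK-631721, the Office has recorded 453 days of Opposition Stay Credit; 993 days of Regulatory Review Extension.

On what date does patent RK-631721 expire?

Earliest priority filing: 8 August 1983.
Base term: 8 August 1983 + 15 years → 8 August 1998.
Opposition Stay Credit: +453 days → 4 November 1999.
Regulatory Review Extension: +993 days → 24 July 2002.

July 24, 2002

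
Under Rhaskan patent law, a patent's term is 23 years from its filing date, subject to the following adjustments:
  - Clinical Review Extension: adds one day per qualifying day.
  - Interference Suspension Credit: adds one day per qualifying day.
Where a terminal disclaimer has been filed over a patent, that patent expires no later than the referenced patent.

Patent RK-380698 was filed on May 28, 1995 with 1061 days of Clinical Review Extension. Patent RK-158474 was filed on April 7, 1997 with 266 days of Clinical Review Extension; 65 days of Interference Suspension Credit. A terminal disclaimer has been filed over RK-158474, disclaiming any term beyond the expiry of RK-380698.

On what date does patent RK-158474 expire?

2021-03-04

Natural term of RK-158474:
  Base: filing + 23 years → 7 April 2020.
  Clinical Review Extension: +266 days → 29 December 2020.
  Interference Suspension Credit: +65 days → 4 March 2021.
Expiry of referenced patent RK-380698:
  Base: filing + 23 years → 28 May 2018.
  Clinical Review Extension: +1061 days → 23 April 2021.
Terminal disclaimer: RK-158474 expires on the earlier of 4 March 2021 and 23 April 2021.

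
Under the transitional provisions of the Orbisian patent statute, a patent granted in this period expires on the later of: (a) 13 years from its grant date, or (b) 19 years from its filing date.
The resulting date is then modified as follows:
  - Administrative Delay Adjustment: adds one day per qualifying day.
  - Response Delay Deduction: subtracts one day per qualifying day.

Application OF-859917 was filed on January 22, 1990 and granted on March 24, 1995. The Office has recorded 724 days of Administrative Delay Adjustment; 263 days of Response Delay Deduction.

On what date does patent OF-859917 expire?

(a) grant + 13 years → 24 March 2008.
(b) filing + 19 years → 22 January 2009.
Later of the two: 22 January 2009.
Administrative Delay Adjustment: +724 days → 16 January 2011.
Response Delay Deduction: −263 days → 28 April 2010.

April 28, 2010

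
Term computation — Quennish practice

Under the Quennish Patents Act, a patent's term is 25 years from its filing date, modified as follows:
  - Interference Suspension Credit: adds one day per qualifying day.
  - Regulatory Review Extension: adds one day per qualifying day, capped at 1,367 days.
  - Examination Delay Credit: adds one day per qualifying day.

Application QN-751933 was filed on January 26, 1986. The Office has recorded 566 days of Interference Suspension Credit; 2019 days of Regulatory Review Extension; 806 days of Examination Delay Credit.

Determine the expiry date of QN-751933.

July 27, 2018

Base term: filing date + 25 years → 26 January 2011.
Interference Suspension Credit: +566 days → 14 August 2012.
Regulatory Review Extension: 2019 days claimed exceeds the 1367-day cap, so +1367 days → 12 May 2016.
Examination Delay Credit: +806 days → 27 July 2018.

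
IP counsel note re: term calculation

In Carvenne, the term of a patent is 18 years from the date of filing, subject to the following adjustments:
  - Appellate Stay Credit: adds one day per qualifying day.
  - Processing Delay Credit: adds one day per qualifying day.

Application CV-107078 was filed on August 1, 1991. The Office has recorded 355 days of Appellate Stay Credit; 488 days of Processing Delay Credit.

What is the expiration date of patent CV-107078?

2011-11-22

Base term: filing date + 18 years → 1 August 2009.
Appellate Stay Credit: +355 days → 22 July 2010.
Processing Delay Credit: +488 days → 22 November 2011.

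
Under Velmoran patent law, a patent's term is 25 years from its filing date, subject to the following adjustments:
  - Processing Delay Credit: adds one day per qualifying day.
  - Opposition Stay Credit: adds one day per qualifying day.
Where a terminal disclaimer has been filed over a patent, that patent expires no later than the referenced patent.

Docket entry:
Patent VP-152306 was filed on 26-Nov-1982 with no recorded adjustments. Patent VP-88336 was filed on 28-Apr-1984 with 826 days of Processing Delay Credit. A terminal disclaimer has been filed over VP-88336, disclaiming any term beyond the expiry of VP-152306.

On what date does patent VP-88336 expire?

Natural term of VP-88336:
  Base: filing + 25 years → 28 April 2009.
  Processing Delay Credit: +826 days → 2 August 2011.
Expiry of referenced patent VP-152306:
  Base: filing + 25 years → 26 November 2007.
Terminal disclaimer: VP-88336 expires on the earlier of 2 August 2011 and 26 November 2007.

2007-11-26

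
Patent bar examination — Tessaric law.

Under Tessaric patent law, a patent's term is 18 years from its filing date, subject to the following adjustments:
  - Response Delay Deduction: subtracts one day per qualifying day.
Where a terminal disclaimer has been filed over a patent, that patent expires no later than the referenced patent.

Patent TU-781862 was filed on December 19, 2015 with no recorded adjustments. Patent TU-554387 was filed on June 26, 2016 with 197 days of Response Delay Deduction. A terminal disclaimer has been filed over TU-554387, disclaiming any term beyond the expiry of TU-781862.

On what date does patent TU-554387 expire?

2033-12-11

Natural term of TU-554387:
  Base: filing + 18 years → 26 June 2034.
  Response Delay Deduction: −197 days → 11 December 2033.
Expiry of referenced patent TU-781862:
  Base: filing + 18 years → 19 December 2033.
Terminal disclaimer: TU-554387 expires on the earlier of 11 December 2033 and 19 December 2033.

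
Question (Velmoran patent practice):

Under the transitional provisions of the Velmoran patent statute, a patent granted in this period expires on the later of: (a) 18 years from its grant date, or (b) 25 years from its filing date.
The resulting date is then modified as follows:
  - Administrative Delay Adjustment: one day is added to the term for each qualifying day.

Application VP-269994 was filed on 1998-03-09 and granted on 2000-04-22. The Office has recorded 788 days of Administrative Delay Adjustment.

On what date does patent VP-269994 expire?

(a) grant + 18 years → 22 April 2018.
(b) filing + 25 years → 9 March 2023.
Later of the two: 9 March 2023.
Administrative Delay Adjustment: +788 days → 5 May 2025.

2025-05-05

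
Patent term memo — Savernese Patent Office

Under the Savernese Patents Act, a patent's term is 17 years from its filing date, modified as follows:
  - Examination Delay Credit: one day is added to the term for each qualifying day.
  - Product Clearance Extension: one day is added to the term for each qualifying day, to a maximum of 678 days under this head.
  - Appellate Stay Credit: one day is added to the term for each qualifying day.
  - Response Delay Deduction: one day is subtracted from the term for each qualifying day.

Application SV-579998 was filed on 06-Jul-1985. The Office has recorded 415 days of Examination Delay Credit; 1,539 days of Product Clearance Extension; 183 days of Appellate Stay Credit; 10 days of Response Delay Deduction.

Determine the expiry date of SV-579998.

December 23, 2005

Base term: filing date + 17 years → 6 July 2002.
Examination Delay Credit: +415 days → 25 August 2003.
Product Clearance Extension: 1539 days claimed exceeds the 678-day cap, so +678 days → 3 July 2005.
Appellate Stay Credit: +183 days → 2 January 2006.
Response Delay Deduction: −10 days → 23 December 2005.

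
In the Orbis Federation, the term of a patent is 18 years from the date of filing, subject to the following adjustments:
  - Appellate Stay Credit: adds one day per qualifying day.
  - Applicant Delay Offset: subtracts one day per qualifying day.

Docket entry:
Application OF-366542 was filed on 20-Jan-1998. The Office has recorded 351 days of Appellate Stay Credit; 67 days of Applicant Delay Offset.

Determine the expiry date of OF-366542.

Base term: filing date + 18 years → 20 January 2016.
Appellate Stay Credit: +351 days → 5 January 2017.
Applicant Delay Offset: −67 days → 30 October 2016.

2016-10-30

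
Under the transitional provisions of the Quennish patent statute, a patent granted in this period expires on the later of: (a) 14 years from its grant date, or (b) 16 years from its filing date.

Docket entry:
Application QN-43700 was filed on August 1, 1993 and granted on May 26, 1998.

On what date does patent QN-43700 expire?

(a) grant + 14 years → 26 May 2012.
(b) filing + 16 years → 1 August 2009.
Later of the two: 26 May 2012.

2012-05-26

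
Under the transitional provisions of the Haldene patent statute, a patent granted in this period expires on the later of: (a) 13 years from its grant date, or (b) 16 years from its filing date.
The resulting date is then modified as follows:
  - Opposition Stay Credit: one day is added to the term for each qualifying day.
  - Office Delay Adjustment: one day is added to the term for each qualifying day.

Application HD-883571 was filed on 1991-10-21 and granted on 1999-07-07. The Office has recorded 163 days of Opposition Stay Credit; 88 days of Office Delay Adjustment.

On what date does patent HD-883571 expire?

March 15, 2013

(a) grant + 13 years → 7 July 2012.
(b) filing + 16 years → 21 October 2007.
Later of the two: 7 July 2012.
Opposition Stay Credit: +163 days → 17 December 2012.
Office Delay Adjustment: +88 days → 15 March 2013.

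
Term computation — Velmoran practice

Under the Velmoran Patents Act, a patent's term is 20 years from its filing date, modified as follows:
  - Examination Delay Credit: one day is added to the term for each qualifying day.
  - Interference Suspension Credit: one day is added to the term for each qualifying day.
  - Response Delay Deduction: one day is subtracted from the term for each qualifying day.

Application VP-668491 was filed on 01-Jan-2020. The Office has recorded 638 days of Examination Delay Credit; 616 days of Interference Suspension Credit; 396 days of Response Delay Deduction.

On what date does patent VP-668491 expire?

Base term: filing date + 20 years → 1 January 2040.
Examination Delay Credit: +638 days → 30 September 2041.
Interference Suspension Credit: +616 days → 8 June 2043.
Response Delay Deduction: −396 days → 8 May 2042.

May 8, 2042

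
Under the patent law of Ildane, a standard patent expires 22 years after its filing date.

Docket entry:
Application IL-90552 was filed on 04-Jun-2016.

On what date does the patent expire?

June 4, 2038

Filing date + 22 years → 4 June 2038.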